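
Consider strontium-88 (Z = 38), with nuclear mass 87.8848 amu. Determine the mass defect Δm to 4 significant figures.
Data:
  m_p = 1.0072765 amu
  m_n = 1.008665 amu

0.8250 amu

With 38 protons and 50 neutrons (A = 88):
Σm = 38·m_p + 50·m_n = 38.2765070 + 50.433250 = 88.7097570 amu
Δm = 88.7097570 − 87.8848 = 0.8249570 amu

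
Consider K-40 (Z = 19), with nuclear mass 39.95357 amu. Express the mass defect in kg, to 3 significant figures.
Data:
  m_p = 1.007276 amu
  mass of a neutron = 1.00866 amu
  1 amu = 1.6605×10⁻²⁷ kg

With 19 protons and 21 neutrons (A = 40):
Mass of separated nucleons = 19(1.007276) + 21(1.00866) = 19.138244 + 21.18186 = 40.320104 amu
Mass defect Δm = 40.320104 − 39.95357 = 0.366534 amu
In SI units: 0.366534 amu × 1.6605×10⁻²⁷ kg/amu = 6.0863e-28 kg

6.09e-28 kg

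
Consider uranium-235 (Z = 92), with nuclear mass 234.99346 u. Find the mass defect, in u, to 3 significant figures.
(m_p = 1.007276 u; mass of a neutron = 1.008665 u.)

Z = 92, so N = A − Z = 235 − 92 = 143.
Σm = 92·m_p + 143·m_n = 92.669392 + 144.239095 = 236.908487 u
Mass defect Δm = 236.908487 − 234.99346 = 1.915027 u

1.92 u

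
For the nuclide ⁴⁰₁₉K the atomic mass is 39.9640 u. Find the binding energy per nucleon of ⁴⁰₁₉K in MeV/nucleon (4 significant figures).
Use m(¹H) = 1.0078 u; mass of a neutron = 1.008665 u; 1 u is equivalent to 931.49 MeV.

With 19 protons and 21 neutrons (A = 40):
Mass of separated nucleons = 19(1.0078) + 21(1.008665) = 19.1482 + 21.181965 = 40.330165 u
The mass defect is 40.330165 − 39.9640 = 0.366165 u.
Binding energy = Δm·c² = 0.366165 × 931.49 MeV/u = 341.079 MeV
BE/A = 341.079 MeV / 40 = 8.527 MeV/nucleon

8.527 MeV/nucleon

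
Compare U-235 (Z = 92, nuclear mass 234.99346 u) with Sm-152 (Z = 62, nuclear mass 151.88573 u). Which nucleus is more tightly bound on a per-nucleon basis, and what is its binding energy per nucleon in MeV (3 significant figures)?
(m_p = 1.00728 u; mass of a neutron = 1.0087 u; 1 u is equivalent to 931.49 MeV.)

U-235: Σm = 92(1.00728) + 143(1.0087) = 236.91386 u; Δm = 1.92040 u; E_B = 1788.8 MeV; E_B/A = 7.612 MeV
Sm-152: Σm = 62(1.00728) + 90(1.0087) = 153.23436 u; Δm = 1.34863 u; E_B = 1256.24 MeV; E_B/A = 8.2647 MeV
Sm-152 has the higher binding energy per nucleon, so it is the more tightly bound nucleus.

Sm-152; 8.26 MeV/nucleon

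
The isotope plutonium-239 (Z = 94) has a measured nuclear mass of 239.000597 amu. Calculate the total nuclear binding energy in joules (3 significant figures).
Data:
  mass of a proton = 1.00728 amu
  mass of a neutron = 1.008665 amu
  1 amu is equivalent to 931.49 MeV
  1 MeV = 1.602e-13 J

2.90e-10 J

The nucleus contains 94 protons and 239 − 94 = 145 neutrons.
Total constituent mass: 94 × 1.00728 + 145 × 1.008665 = 240.940745 amu
Mass defect Δm = 240.940745 − 239.000597 = 1.940148 amu
Binding energy = Δm·c² = 1.940148 × 931.49 MeV/amu = 1807.23 MeV
In joules: 1807.23 MeV × 1.602e-13 J/MeV = 2.8952e-10 J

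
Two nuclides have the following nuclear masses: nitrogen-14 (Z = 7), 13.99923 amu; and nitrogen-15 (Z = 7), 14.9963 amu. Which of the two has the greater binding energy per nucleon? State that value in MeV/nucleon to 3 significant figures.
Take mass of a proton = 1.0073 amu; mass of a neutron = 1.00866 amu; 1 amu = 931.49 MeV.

nitrogen-15; 7.71 MeV/nucleon

nitrogen-14: Σm = 7(1.0073) + 7(1.00866) = 14.11172 amu; Δm = 0.11249 amu; E_B = 104.783 MeV; E_B/A = 7.4845 MeV
nitrogen-15: Σm = 7(1.0073) + 8(1.00866) = 15.12038 amu; Δm = 0.12408 amu; E_B = 115.58 MeV; E_B/A = 7.705 MeV
nitrogen-15 has the higher binding energy per nucleon, so it is the more tightly bound nucleus.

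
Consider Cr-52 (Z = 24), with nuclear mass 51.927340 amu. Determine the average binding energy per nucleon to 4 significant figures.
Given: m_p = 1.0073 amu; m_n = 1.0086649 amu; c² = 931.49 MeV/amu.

8.786 MeV/nucleon

Z = 24, so N = A − Z = 52 − 24 = 28.
Σm = 24·m_p + 28·m_n = 24.1752 + 28.2426172 = 52.4178172 amu
Δm = 52.4178172 − 51.927340 = 0.4904772 amu
Binding energy = Δm·c² = 0.4904772 × 931.49 MeV/amu = 456.875 MeV
Per nucleon: 456.875 / 52 = 8.786 MeV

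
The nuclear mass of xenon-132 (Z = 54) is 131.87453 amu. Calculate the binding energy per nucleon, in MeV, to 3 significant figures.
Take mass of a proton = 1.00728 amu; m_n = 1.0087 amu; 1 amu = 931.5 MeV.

With 54 protons and 78 neutrons (A = 132):
Total constituent mass: 54 × 1.00728 + 78 × 1.0087 = 133.07172 amu
Mass defect Δm = 133.07172 − 131.87453 = 1.19719 amu
Converting to energy: 1.19719 amu × 931.5 MeV/amu = 1115.18 MeV
BE/A = 1115.18 MeV / 132 = 8.448 MeV/nucleon

8.45 MeV/nucleon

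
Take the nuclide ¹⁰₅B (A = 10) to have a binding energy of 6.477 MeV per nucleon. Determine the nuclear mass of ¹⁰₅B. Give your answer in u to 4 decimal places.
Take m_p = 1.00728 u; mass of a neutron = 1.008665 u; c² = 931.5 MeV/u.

10.0102 u

Total binding energy = 10 × 6.477 = 64.770 MeV
Mass defect = 64.770 MeV / (931.5 MeV/u) = 0.069533 u
Constituent mass = 5(1.00728) + 5(1.008665) = 10.079725 u
Nuclear mass = 10.079725 − 0.069533 = 10.010192 u ≈ 10.0102 u (to 4 decimal places)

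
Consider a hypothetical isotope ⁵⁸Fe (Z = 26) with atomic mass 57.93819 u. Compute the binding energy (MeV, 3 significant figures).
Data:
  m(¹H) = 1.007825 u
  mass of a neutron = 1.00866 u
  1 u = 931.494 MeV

505 MeV

Mass of separated nucleons = 26(1.007825) + 32(1.00866) = 26.203450 + 32.27712 = 58.480570 u
Mass defect Δm = 58.480570 − 57.93819 = 0.542380 u
Binding energy = Δm·c² = 0.542380 × 931.494 MeV/u = 505.224 MeV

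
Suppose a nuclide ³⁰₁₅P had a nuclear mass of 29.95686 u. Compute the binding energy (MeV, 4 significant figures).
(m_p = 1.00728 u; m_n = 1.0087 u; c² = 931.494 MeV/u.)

Σm = 15·m_p + 15·m_n = 15.10920 + 15.1305 = 30.23970 u
Mass defect Δm = 30.23970 − 29.95686 = 0.28284 u
Converting to energy: 0.28284 u × 931.494 MeV/u = 263.464 MeV

263.5 MeV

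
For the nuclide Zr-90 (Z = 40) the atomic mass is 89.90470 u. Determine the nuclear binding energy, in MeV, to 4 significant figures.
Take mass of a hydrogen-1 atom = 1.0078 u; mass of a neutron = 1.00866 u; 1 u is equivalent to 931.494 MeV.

782.7 MeV

With 40 protons and 50 neutrons (A = 90):
Total constituent mass: 40 × 1.0078 + 50 × 1.00866 = 90.74500 u
Δm = 90.74500 − 89.90470 = 0.84030 u
E_B = 0.84030 × 931.494 = 782.734 MeV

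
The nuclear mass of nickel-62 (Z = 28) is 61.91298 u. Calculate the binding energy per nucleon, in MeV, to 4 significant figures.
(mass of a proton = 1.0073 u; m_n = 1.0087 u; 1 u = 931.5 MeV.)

Mass of separated nucleons = 28(1.0073) + 34(1.0087) = 28.2044 + 34.2958 = 62.5002 u
Mass defect Δm = 62.5002 − 61.91298 = 0.58722 u
Converting to energy: 0.58722 u × 931.5 MeV/u = 546.995 MeV
BE/A = 546.995 MeV / 62 = 8.823 MeV/nucleon

8.823 MeV/nucleon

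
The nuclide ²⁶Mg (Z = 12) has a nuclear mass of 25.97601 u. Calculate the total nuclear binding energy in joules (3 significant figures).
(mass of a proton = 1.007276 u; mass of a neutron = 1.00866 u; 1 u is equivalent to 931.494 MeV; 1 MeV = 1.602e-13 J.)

3.47e-11 J

Σm = 12·m_p + 14·m_n = 12.087312 + 14.12124 = 26.208552 u
The mass defect is 26.208552 − 25.97601 = 0.232542 u.
Converting to energy: 0.232542 u × 931.494 MeV/u = 216.611 MeV
In joules: 216.611 MeV × 1.602e-13 J/MeV = 3.4701e-11 J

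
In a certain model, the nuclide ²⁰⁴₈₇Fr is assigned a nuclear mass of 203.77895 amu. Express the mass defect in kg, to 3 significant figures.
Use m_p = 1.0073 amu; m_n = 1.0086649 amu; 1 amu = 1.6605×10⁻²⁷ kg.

Total constituent mass: 87 × 1.0073 + 117 × 1.0086649 = 205.6488933 amu
The mass defect is 205.6488933 − 203.77895 = 1.8699433 amu.
In SI units: 1.8699433 amu × 1.6605×10⁻²⁷ kg/amu = 3.1050e-27 kg

3.11e-27 kg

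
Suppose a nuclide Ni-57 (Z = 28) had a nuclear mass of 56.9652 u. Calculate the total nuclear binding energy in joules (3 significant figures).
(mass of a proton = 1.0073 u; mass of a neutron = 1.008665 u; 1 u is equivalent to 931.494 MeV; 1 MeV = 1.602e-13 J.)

7.32e-11 J

With 28 protons and 29 neutrons (A = 57):
Total constituent mass: 28 × 1.0073 + 29 × 1.008665 = 57.455685 u
The mass defect is 57.455685 − 56.9652 = 0.490485 u.
Converting to energy: 0.490485 u × 931.494 MeV/u = 456.884 MeV
In joules: 456.884 MeV × 1.602e-13 J/MeV = 7.3193e-11 J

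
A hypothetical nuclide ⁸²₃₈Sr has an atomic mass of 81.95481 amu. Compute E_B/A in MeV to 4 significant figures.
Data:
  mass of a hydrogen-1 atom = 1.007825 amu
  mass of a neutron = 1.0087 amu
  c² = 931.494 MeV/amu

Total constituent mass: 38 × 1.007825 + 44 × 1.0087 = 82.680150 amu
The mass defect is 82.680150 − 81.95481 = 0.725340 amu.
E_B = 0.725340 × 931.494 = 675.650 MeV
Dividing by A = 82 gives 8.240 MeV per nucleon.

8.240 MeV/nucleon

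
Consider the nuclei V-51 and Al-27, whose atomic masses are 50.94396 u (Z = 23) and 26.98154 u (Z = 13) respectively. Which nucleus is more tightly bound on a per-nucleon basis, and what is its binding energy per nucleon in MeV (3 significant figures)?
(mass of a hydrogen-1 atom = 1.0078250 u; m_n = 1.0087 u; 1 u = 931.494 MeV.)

V-51: Σm = 23(1.0078250) + 28(1.0087) = 51.4235750 u; Δm = 0.4796150 u; E_B = 446.76 MeV; E_B/A = 8.760 MeV
Al-27: Σm = 13(1.0078250) + 14(1.0087) = 27.2235250 u; Δm = 0.2419850 u; E_B = 225.408 MeV; E_B/A = 8.348 MeV
V-51 has the higher binding energy per nucleon, so it is the more tightly bound nucleus.

V-51; 8.76 MeV/nucleon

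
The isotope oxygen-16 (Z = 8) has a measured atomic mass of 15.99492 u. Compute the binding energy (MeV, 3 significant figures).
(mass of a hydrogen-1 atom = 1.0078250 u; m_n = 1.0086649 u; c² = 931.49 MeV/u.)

128 MeV

Z = 8, so N = A − Z = 16 − 8 = 8.
Mass of separated nucleons = 8(1.0078250) + 8(1.0086649) = 8.0626000 + 8.0693192 = 16.1319192 u
The mass defect is 16.1319192 − 15.99492 = 0.1369992 u.
Converting to energy: 0.1369992 u × 931.49 MeV/u = 127.613 MeV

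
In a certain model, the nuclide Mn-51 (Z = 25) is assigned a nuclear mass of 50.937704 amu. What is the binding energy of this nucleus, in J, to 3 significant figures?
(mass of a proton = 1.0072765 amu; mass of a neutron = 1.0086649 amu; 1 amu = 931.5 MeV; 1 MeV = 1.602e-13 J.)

The nucleus contains 25 protons and 51 − 25 = 26 neutrons.
Σm = 25·m_p + 26·m_n = 25.1819125 + 26.2252874 = 51.4071999 amu
The mass defect is 51.4071999 − 50.937704 = 0.4694959 amu.
Binding energy = Δm·c² = 0.4694959 × 931.5 MeV/amu = 437.335 MeV
In joules: 437.335 MeV × 1.602e-13 J/MeV = 7.0061e-11 J

7.01e-11 J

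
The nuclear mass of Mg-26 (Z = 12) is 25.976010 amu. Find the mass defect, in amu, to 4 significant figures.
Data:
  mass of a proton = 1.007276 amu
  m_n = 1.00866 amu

The nucleus contains 12 protons and 26 − 12 = 14 neutrons.
Total constituent mass: 12 × 1.007276 + 14 × 1.00866 = 26.208552 amu
Δm = 26.208552 − 25.976010 = 0.232542 amu

0.2325 amu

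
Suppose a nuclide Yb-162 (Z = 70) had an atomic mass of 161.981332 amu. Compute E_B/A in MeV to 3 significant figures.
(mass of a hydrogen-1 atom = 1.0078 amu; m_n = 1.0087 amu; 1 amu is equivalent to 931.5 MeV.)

Total constituent mass: 70 × 1.0078 + 92 × 1.0087 = 163.3464 amu
The mass defect is 163.3464 − 161.981332 = 1.365068 amu.
Converting to energy: 1.365068 amu × 931.5 MeV/amu = 1271.56 MeV
BE/A = 1271.56 MeV / 162 = 7.849 MeV/nucleon

7.85 MeV/nucleon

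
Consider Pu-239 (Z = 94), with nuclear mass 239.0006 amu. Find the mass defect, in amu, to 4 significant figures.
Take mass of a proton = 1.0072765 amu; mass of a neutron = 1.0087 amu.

1.945 amu

With 94 protons and 145 neutrons (A = 239):
Total constituent mass: 94 × 1.0072765 + 145 × 1.0087 = 240.9454910 amu
The mass defect is 240.9454910 − 239.0006 = 1.9448910 amu.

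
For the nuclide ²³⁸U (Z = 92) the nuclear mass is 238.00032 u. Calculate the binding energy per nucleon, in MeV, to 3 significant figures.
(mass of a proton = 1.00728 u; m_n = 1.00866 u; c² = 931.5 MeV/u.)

With 92 protons and 146 neutrons (A = 238):
Total constituent mass: 92 × 1.00728 + 146 × 1.00866 = 239.93412 u
Mass defect Δm = 239.93412 − 238.00032 = 1.93380 u
E_B = 1.93380 × 931.5 = 1801.33 MeV
BE/A = 1801.33 MeV / 238 = 7.569 MeV/nucleon

7.57 MeV/nucleon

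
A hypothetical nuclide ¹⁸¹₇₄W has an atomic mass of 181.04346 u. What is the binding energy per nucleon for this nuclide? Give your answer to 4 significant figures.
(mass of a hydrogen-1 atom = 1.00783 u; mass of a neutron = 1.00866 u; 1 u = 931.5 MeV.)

With 74 protons and 107 neutrons (A = 181):
Total constituent mass: 74 × 1.00783 + 107 × 1.00866 = 182.50604 u
The mass defect is 182.50604 − 181.04346 = 1.46258 u.
E_B = 1.46258 × 931.5 = 1362.39 MeV
Dividing by A = 181 gives 7.527 MeV per nucleon.

7.527 MeV/nucleon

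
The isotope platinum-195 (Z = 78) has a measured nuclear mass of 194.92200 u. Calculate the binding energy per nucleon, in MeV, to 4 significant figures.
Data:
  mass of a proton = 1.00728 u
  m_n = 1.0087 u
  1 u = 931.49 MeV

Total constituent mass: 78 × 1.00728 + 117 × 1.0087 = 196.58574 u
Δm = 196.58574 − 194.92200 = 1.66374 u
Converting to energy: 1.66374 u × 931.49 MeV/u = 1549.76 MeV
Dividing by A = 195 gives 7.947 MeV per nucleon.

7.947 MeV/nucleon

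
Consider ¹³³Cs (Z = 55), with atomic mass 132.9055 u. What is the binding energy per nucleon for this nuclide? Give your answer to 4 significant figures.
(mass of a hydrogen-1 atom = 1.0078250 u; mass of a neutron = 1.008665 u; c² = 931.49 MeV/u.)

8.410 MeV/nucleon

Mass of separated nucleons = 55(1.0078250) + 78(1.008665) = 55.4303750 + 78.675870 = 134.1062450 u
Δm = 134.1062450 − 132.9055 = 1.2007450 u
E_B = 1.2007450 × 931.49 = 1118.48 MeV
BE/A = 1118.48 MeV / 133 = 8.410 MeV/nucleon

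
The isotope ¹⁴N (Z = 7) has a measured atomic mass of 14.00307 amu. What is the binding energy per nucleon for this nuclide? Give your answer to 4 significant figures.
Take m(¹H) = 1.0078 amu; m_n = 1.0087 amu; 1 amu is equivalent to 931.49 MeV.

Total constituent mass: 7 × 1.0078 + 7 × 1.0087 = 14.1155 amu
Δm = 14.1155 − 14.00307 = 0.11243 amu
Converting to energy: 0.11243 amu × 931.49 MeV/amu = 104.727 MeV
Per nucleon: 104.727 / 14 = 7.481 MeV

7.481 MeV/nucleon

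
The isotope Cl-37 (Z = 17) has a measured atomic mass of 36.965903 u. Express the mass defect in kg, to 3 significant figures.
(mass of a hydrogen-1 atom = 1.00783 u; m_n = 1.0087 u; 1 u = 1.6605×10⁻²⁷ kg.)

The nucleus contains 17 protons and 37 − 17 = 20 neutrons.
Total constituent mass: 17 × 1.00783 + 20 × 1.0087 = 37.30711 u
The mass defect is 37.30711 − 36.965903 = 0.341207 u.
In SI units: 0.341207 u × 1.6605×10⁻²⁷ kg/u = 5.6657e-28 kg

5.67e-28 kg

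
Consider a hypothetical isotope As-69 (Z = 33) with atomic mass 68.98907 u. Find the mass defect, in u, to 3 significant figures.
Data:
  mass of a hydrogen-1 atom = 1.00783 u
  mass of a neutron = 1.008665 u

Mass of separated nucleons = 33(1.00783) + 36(1.008665) = 33.25839 + 36.311940 = 69.570330 u
Mass defect Δm = 69.570330 − 68.98907 = 0.581260 u

0.581 u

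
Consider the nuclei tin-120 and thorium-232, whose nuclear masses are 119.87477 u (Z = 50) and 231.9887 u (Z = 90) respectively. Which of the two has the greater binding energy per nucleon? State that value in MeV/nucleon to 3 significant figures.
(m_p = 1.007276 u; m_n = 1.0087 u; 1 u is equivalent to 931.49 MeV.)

tin-120; 8.52 MeV/nucleon

tin-120: Σm = 50(1.007276) + 70(1.0087) = 120.972800 u; Δm = 1.098030 u; E_B = 1022.8 MeV; E_B/A = 8.523 MeV
thorium-232: Σm = 90(1.007276) + 142(1.0087) = 233.890240 u; Δm = 1.901540 u; E_B = 1771.27 MeV; E_B/A = 7.6348 MeV
tin-120 has the higher binding energy per nucleon, so it is the more tightly bound nucleus.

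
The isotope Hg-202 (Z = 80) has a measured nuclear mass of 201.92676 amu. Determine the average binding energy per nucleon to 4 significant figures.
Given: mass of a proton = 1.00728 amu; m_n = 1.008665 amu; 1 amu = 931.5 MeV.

7.898 MeV/nucleon

With 80 protons and 122 neutrons (A = 202):
Total constituent mass: 80 × 1.00728 + 122 × 1.008665 = 203.639530 amu
The mass defect is 203.639530 − 201.92676 = 1.712770 amu.
Converting to energy: 1.712770 amu × 931.5 MeV/amu = 1595.45 MeV
Dividing by A = 202 gives 7.898 MeV per nucleon.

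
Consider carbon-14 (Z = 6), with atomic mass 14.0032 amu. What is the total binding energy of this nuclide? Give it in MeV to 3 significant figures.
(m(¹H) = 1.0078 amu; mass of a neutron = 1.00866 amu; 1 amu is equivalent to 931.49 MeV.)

105 MeV

The nucleus contains 6 protons and 14 − 6 = 8 neutrons.
Mass of separated nucleons = 6(1.0078) + 8(1.00866) = 6.0468 + 8.06928 = 14.11608 amu
Mass defect Δm = 14.11608 − 14.0032 = 0.11288 amu
Binding energy = Δm·c² = 0.11288 × 931.49 MeV/amu = 105.147 MeV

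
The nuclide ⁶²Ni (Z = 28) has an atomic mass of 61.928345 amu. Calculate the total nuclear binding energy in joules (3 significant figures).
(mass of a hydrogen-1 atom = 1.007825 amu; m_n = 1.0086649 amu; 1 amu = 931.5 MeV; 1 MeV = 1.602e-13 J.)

8.74e-11 J

Σm = 28·m(¹H) + 34·m_n = 28.219100 + 34.2946066 = 62.5137066 amu
Mass defect Δm = 62.5137066 − 61.928345 = 0.5853616 amu
Converting to energy: 0.5853616 amu × 931.5 MeV/amu = 545.264 MeV
In joules: 545.264 MeV × 1.602e-13 J/MeV = 8.7351e-11 J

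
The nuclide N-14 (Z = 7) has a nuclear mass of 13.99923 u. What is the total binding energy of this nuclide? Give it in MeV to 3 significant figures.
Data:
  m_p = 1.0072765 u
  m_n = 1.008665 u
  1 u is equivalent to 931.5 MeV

105 MeV

With 7 protons and 7 neutrons (A = 14):
Mass of separated nucleons = 7(1.0072765) + 7(1.008665) = 7.0509355 + 7.060655 = 14.1115905 u
Δm = 14.1115905 − 13.99923 = 0.1123605 u
E_B = 0.1123605 × 931.5 = 104.664 MeV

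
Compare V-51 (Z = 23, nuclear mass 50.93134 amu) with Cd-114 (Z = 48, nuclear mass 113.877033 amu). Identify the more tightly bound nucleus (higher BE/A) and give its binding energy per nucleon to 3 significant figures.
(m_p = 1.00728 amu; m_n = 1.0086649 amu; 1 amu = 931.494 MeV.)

V-51; 8.74 MeV/nucleon

V-51: Σm = 23(1.00728) + 28(1.0086649) = 51.4100572 amu; Δm = 0.4787172 amu; E_B = 445.92 MeV; E_B/A = 8.744 MeV
Cd-114: Σm = 48(1.00728) + 66(1.0086649) = 114.9213234 amu; Δm = 1.0442904 amu; E_B = 972.75 MeV; E_B/A = 8.533 MeV
V-51 has the higher binding energy per nucleon, so it is the more tightly bound nucleus.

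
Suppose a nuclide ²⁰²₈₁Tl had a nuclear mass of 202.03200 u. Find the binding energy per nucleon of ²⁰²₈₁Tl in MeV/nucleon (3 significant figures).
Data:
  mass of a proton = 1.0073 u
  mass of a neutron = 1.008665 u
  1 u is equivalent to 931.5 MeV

Z = 81, so N = A − Z = 202 − 81 = 121.
Σm = 81·m_p + 121·m_n = 81.5913 + 122.048465 = 203.639765 u
Δm = 203.639765 − 202.03200 = 1.607765 u
Converting to energy: 1.607765 u × 931.5 MeV/u = 1497.63 MeV
Dividing by A = 202 gives 7.414 MeV per nucleon.

7.41 MeV/nucleon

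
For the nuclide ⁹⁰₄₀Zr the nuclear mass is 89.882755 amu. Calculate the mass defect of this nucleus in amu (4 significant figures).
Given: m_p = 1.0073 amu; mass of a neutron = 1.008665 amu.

0.8425 amu

Mass of separated nucleons = 40(1.0073) + 50(1.008665) = 40.2920 + 50.433250 = 90.725250 amu
Δm = 90.725250 − 89.882755 = 0.842495 amu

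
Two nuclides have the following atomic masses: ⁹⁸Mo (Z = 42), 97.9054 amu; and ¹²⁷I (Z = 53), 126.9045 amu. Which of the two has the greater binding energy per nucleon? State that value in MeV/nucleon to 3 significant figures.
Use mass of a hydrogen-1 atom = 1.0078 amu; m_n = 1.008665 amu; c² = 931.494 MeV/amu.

⁹⁸Mo; 8.63 MeV/nucleon

⁹⁸Mo: Σm = 42(1.0078) + 56(1.008665) = 98.812840 amu; Δm = 0.907440 amu; E_B = 845.27 MeV; E_B/A = 8.625 MeV
¹²⁷I: Σm = 53(1.0078) + 74(1.008665) = 128.054610 amu; Δm = 1.150110 amu; E_B = 1071.32 MeV; E_B/A = 8.436 MeV
⁹⁸Mo has the higher binding energy per nucleon, so it is the more tightly bound nucleus.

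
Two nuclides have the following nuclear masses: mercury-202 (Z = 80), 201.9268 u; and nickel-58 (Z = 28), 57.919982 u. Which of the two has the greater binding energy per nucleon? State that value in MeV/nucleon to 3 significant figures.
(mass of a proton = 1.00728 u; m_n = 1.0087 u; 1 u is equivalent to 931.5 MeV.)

mercury-202: Σm = 80(1.00728) + 122(1.0087) = 203.64380 u; Δm = 1.71700 u; E_B = 1599.4 MeV; E_B/A = 7.918 MeV
nickel-58: Σm = 28(1.00728) + 30(1.0087) = 58.46484 u; Δm = 0.544858 u; E_B = 507.54 MeV; E_B/A = 8.751 MeV
nickel-58 has the higher binding energy per nucleon, so it is the more tightly bound nucleus.

nickel-58; 8.75 MeV/nucleon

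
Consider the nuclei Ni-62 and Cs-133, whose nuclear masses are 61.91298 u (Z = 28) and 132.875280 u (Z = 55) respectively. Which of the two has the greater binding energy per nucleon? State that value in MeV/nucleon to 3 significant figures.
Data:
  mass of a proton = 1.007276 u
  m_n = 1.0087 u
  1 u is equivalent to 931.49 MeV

Ni-62: Σm = 28(1.007276) + 34(1.0087) = 62.499528 u; Δm = 0.586548 u; E_B = 546.36 MeV; E_B/A = 8.812 MeV
Cs-133: Σm = 55(1.007276) + 78(1.0087) = 134.078780 u; Δm = 1.203500 u; E_B = 1121.0 MeV; E_B/A = 8.429 MeV
Ni-62 has the higher binding energy per nucleon, so it is the more tightly bound nucleus.

Ni-62; 8.81 MeV/nucleon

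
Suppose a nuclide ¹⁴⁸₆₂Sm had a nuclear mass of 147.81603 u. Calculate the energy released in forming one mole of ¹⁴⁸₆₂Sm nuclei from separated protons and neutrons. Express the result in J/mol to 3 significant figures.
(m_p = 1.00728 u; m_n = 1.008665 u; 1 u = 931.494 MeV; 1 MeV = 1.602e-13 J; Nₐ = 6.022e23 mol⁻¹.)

Z = 62, so N = A − Z = 148 − 62 = 86.
Σm = 62·m_p + 86·m_n = 62.45136 + 86.745190 = 149.196550 u
The mass defect is 149.196550 − 147.81603 = 1.380520 u.
Converting to energy: 1.380520 u × 931.494 MeV/u = 1285.95 MeV
Per nucleus in joules: 1285.95 MeV × 1.602e-13 J/MeV = 2.0601e-10 J
Per mole: 2.0601e-10 J × 6.022e23 mol⁻¹ = 1.2406e+14 J/mol

1.24e+14 J/mol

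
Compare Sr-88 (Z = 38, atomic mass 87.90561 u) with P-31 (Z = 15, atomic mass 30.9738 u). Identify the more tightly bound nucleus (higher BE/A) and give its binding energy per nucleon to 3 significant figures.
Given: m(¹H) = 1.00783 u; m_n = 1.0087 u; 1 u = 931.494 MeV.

Sr-88: Σm = 38(1.00783) + 50(1.0087) = 88.73254 u; Δm = 0.82693 u; E_B = 770.28 MeV; E_B/A = 8.753 MeV
P-31: Σm = 15(1.00783) + 16(1.0087) = 31.25665 u; Δm = 0.28285 u; E_B = 263.47 MeV; E_B/A = 8.499 MeV
Sr-88 has the higher binding energy per nucleon, so it is the more tightly bound nucleus.

Sr-88; 8.75 MeV/nucleon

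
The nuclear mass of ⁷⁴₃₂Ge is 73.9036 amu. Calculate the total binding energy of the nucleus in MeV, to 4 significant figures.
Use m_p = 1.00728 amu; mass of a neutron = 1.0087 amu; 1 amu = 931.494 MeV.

Z = 32, so N = A − Z = 74 − 32 = 42.
Σm = 32·m_p + 42·m_n = 32.23296 + 42.3654 = 74.59836 amu
Mass defect Δm = 74.59836 − 73.9036 = 0.69476 amu
Binding energy = Δm·c² = 0.69476 × 931.494 MeV/amu = 647.165 MeV

647.2 MeV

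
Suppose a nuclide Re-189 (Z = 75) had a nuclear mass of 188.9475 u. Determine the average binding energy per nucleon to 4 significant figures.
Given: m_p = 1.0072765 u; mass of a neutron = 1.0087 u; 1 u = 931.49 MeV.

7.837 MeV/nucleon

Σm = 75·m_p + 114·m_n = 75.5457375 + 114.9918 = 190.5375375 u
Δm = 190.5375375 − 188.9475 = 1.5900375 u
E_B = 1.5900375 × 931.49 = 1481.10 MeV
BE/A = 1481.10 MeV / 189 = 7.837 MeV/nucleon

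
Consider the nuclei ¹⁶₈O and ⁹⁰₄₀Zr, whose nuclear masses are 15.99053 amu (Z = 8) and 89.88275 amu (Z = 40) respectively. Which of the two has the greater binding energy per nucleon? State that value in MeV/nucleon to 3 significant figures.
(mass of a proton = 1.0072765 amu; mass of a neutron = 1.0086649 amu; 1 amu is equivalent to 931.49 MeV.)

¹⁶₈O: Σm = 8(1.0072765) + 8(1.0086649) = 16.1275312 amu; Δm = 0.1370012 amu; E_B = 127.62 MeV; E_B/A = 7.976 MeV
⁹⁰₄₀Zr: Σm = 40(1.0072765) + 50(1.0086649) = 90.7243050 amu; Δm = 0.8415550 amu; E_B = 783.90 MeV; E_B/A = 8.710 MeV
⁹⁰₄₀Zr has the higher binding energy per nucleon, so it is the more tightly bound nucleus.

⁹⁰₄₀Zr; 8.71 MeV/nucleon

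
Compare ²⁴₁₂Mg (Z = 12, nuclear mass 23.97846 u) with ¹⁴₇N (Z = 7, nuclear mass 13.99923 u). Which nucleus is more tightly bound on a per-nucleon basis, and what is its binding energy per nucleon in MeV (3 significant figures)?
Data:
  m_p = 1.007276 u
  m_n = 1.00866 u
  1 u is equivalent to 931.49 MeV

²⁴₁₂Mg: Σm = 12(1.007276) + 12(1.00866) = 24.191232 u; Δm = 0.212772 u; E_B = 198.19 MeV; E_B/A = 8.258 MeV
¹⁴₇N: Σm = 7(1.007276) + 7(1.00866) = 14.111552 u; Δm = 0.112322 u; E_B = 104.627 MeV; E_B/A = 7.473 MeV
²⁴₁₂Mg has the higher binding energy per nucleon, so it is the more tightly bound nucleus.

²⁴₁₂Mg; 8.26 MeV/nucleon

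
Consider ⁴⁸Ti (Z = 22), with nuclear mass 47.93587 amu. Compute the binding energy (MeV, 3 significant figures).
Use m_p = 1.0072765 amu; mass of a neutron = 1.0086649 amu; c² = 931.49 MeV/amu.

Z = 22, so N = A − Z = 48 − 22 = 26.
Σm = 22·m_p + 26·m_n = 22.1600830 + 26.2252874 = 48.3853704 amu
The mass defect is 48.3853704 − 47.93587 = 0.4495004 amu.
Converting to energy: 0.4495004 amu × 931.49 MeV/amu = 418.705 MeV

419 MeV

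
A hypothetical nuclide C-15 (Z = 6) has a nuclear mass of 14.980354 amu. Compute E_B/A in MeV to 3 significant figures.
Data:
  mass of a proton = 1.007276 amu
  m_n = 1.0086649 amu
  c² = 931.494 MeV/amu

With 6 protons and 9 neutrons (A = 15):
Σm = 6·m_p + 9·m_n = 6.043656 + 9.0779841 = 15.1216401 amu
The mass defect is 15.1216401 − 14.980354 = 0.1412861 amu.
E_B = 0.1412861 × 931.494 = 131.607 MeV
BE/A = 131.607 MeV / 15 = 8.774 MeV/nucleon

8.77 MeV/nucleon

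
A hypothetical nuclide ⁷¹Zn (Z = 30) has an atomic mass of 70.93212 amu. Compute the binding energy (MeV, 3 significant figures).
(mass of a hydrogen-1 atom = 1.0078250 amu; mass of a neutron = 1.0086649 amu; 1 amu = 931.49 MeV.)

Z = 30, so N = A − Z = 71 − 30 = 41.
Σm = 30·m(¹H) + 41·m_n = 30.2347500 + 41.3552609 = 71.5900109 amu
Δm = 71.5900109 − 70.93212 = 0.6578909 amu
Converting to energy: 0.6578909 amu × 931.49 MeV/amu = 612.819 MeV

613 MeV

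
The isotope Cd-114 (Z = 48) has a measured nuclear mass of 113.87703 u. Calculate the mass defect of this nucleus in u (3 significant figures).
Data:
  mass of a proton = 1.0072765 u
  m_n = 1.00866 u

1.04 u

Total constituent mass: 48 × 1.0072765 + 66 × 1.00866 = 114.9208320 u
The mass defect is 114.9208320 − 113.87703 = 1.0438020 u.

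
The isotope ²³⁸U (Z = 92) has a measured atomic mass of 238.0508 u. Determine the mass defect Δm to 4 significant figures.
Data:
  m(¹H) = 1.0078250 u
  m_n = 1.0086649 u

1.934 u

Z = 92, so N = A − Z = 238 − 92 = 146.
Total constituent mass: 92 × 1.0078250 + 146 × 1.0086649 = 239.9849754 u
The mass defect is 239.9849754 − 238.0508 = 1.9341754 u.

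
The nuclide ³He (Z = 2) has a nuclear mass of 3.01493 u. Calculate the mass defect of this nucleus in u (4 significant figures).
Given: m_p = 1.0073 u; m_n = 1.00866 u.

Z = 2, so N = A − Z = 3 − 2 = 1.
Mass of separated nucleons = 2(1.0073) + 1(1.00866) = 2.0146 + 1.00866 = 3.02326 u
Mass defect Δm = 3.02326 − 3.01493 = 0.00833 u

0.008330 u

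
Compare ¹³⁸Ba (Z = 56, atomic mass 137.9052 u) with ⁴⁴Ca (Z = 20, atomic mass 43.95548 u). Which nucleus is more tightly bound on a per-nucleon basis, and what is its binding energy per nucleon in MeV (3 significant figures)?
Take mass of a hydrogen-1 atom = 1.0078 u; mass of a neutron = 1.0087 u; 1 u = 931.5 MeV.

¹³⁸Ba: Σm = 56(1.0078) + 82(1.0087) = 139.1502 u; Δm = 1.2450 u; E_B = 1159.7 MeV; E_B/A = 8.404 MeV
⁴⁴Ca: Σm = 20(1.0078) + 24(1.0087) = 44.3648 u; Δm = 0.40932 u; E_B = 381.28 MeV; E_B/A = 8.665 MeV
⁴⁴Ca has the higher binding energy per nucleon, so it is the more tightly bound nucleus.

⁴⁴Ca; 8.67 MeV/nucleon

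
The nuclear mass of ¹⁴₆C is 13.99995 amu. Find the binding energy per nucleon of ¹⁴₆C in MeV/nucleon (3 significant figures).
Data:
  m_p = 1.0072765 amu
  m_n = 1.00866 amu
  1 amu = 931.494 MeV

Mass of separated nucleons = 6(1.0072765) + 8(1.00866) = 6.0436590 + 8.06928 = 14.1129390 amu
The mass defect is 14.1129390 − 13.99995 = 0.1129890 amu.
Binding energy = Δm·c² = 0.1129890 × 931.494 MeV/amu = 105.249 MeV
Dividing by A = 14 gives 7.518 MeV per nucleon.

7.52 MeV/nucleon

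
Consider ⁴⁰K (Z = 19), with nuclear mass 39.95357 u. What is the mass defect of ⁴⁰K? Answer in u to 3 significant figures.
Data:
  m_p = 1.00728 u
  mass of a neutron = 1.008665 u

0.367 u

Z = 19, so N = A − Z = 40 − 19 = 21.
Mass of separated nucleons = 19(1.00728) + 21(1.008665) = 19.13832 + 21.181965 = 40.320285 u
Δm = 40.320285 − 39.95357 = 0.366715 u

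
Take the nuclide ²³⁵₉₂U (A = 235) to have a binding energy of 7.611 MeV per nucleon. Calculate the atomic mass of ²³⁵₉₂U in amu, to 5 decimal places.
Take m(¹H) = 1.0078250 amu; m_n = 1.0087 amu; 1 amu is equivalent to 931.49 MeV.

Total binding energy = 235 × 7.611 = 1788.585 MeV
Mass defect = 1788.585 MeV / (931.49 MeV/amu) = 1.9201333 amu
Constituent mass = 92(1.0078250) + 143(1.0087) = 236.9640000 amu
Atomic mass = 236.9640000 − 1.9201333 = 235.0438667 amu ≈ 235.04387 amu (to 5 decimal places)

235.04387 amu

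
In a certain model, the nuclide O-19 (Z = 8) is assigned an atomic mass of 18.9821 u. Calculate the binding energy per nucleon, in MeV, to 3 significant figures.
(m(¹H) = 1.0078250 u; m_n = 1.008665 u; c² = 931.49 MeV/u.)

Σm = 8·m(¹H) + 11·m_n = 8.0626000 + 11.095315 = 19.1579150 u
Δm = 19.1579150 − 18.9821 = 0.1758150 u
Binding energy = Δm·c² = 0.1758150 × 931.49 MeV/u = 163.770 MeV
Per nucleon: 163.770 / 19 = 8.619 MeV

8.62 MeV/nucleon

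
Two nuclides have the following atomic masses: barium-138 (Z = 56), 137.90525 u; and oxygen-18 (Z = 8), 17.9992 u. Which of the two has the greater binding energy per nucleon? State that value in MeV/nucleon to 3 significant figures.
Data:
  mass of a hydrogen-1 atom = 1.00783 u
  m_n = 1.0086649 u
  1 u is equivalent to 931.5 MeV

barium-138; 8.40 MeV/nucleon

barium-138: Σm = 56(1.00783) + 82(1.0086649) = 139.1490018 u; Δm = 1.2437518 u; E_B = 1158.55 MeV; E_B/A = 8.395 MeV
oxygen-18: Σm = 8(1.00783) + 10(1.0086649) = 18.1492890 u; Δm = 0.1500890 u; E_B = 139.81 MeV; E_B/A = 7.767 MeV
barium-138 has the higher binding energy per nucleon, so it is the more tightly bound nucleus.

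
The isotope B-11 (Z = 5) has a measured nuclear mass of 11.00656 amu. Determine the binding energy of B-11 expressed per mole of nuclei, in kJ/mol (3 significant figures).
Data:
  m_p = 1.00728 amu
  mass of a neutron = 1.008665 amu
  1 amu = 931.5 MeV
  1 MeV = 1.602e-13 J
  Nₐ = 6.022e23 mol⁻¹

With 5 protons and 6 neutrons (A = 11):
Mass of separated nucleons = 5(1.00728) + 6(1.008665) = 5.03640 + 6.051990 = 11.088390 amu
Mass defect Δm = 11.088390 − 11.00656 = 0.081830 amu
Converting to energy: 0.081830 amu × 931.5 MeV/amu = 76.2246 MeV
Per nucleus in joules: 76.2246 MeV × 1.602e-13 J/MeV = 1.2211e-11 J
Per mole: 1.2211e-11 J × 6.022e23 mol⁻¹ = 7.3535e+12 J/mol

7.35e+09 kJ/mol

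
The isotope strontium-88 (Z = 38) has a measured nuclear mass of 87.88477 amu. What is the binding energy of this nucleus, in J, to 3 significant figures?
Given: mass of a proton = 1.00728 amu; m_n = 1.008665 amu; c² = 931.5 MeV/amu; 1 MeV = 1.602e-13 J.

1.23e-10 J

Σm = 38·m_p + 50·m_n = 38.27664 + 50.433250 = 88.709890 amu
Δm = 88.709890 − 87.88477 = 0.825120 amu
Converting to energy: 0.825120 amu × 931.5 MeV/amu = 768.599 MeV
In joules: 768.599 MeV × 1.602e-13 J/MeV = 1.2313e-10 J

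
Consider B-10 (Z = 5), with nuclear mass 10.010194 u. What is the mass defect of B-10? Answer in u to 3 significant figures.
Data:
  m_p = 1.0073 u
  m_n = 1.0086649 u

0.0696 u

The nucleus contains 5 protons and 10 − 5 = 5 neutrons.
Σm = 5·m_p + 5·m_n = 5.0365 + 5.0433245 = 10.0798245 u
Mass defect Δm = 10.0798245 − 10.010194 = 0.0696305 u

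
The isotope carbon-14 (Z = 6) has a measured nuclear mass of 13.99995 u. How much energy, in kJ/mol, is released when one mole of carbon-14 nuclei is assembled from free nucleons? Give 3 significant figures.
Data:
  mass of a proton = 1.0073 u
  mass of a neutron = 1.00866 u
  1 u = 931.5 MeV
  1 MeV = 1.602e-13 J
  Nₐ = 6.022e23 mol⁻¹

1.02e+10 kJ/mol

Z = 6, so N = A − Z = 14 − 6 = 8.
Total constituent mass: 6 × 1.0073 + 8 × 1.00866 = 14.11308 u
Mass defect Δm = 14.11308 − 13.99995 = 0.11313 u
Converting to energy: 0.11313 u × 931.5 MeV/u = 105.381 MeV
Per nucleus in joules: 105.381 MeV × 1.602e-13 J/MeV = 1.6882e-11 J
Per mole: 1.6882e-11 J × 6.022e23 mol⁻¹ = 1.0166e+13 J/mol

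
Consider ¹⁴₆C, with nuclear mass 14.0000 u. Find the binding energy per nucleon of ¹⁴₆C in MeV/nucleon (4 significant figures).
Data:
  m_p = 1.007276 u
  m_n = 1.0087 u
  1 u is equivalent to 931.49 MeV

7.535 MeV/nucleon

Σm = 6·m_p + 8·m_n = 6.043656 + 8.0696 = 14.113256 u
Mass defect Δm = 14.113256 − 14.0000 = 0.113256 u
Converting to energy: 0.113256 u × 931.49 MeV/u = 105.4968 MeV
Per nucleon: 105.4968 / 14 = 7.535 MeV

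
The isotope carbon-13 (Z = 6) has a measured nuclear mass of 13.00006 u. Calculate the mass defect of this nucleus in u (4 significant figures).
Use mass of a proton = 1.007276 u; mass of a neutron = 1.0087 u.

Total constituent mass: 6 × 1.007276 + 7 × 1.0087 = 13.104556 u
Δm = 13.104556 − 13.00006 = 0.104496 u

0.1045 u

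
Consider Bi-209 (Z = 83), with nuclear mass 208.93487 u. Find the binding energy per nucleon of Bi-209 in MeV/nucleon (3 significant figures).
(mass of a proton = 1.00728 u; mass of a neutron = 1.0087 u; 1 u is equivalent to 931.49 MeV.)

7.87 MeV/nucleon

Σm = 83·m_p + 126·m_n = 83.60424 + 127.0962 = 210.70044 u
Δm = 210.70044 − 208.93487 = 1.76557 u
E_B = 1.76557 × 931.49 = 1644.61 MeV
Per nucleon: 1644.61 / 209 = 7.869 MeV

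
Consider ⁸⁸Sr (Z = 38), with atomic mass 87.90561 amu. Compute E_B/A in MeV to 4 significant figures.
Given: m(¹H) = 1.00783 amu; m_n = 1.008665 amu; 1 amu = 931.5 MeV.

8.735 MeV/nucleon

Total constituent mass: 38 × 1.00783 + 50 × 1.008665 = 88.730790 amu
Mass defect Δm = 88.730790 − 87.90561 = 0.825180 amu
E_B = 0.825180 × 931.5 = 768.655 MeV
Dividing by A = 88 gives 8.735 MeV per nucleon.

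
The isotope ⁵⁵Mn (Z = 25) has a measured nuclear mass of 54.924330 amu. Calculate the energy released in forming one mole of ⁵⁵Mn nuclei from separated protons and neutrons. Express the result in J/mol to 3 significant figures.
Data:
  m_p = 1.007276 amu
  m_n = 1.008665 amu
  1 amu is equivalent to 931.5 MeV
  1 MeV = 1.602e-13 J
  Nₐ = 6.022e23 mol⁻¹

Σm = 25·m_p + 30·m_n = 25.181900 + 30.259950 = 55.441850 amu
The mass defect is 55.441850 − 54.924330 = 0.517520 amu.
Binding energy = Δm·c² = 0.517520 × 931.5 MeV/amu = 482.070 MeV
Per nucleus in joules: 482.070 MeV × 1.602e-13 J/MeV = 7.7228e-11 J
Per mole: 7.7228e-11 J × 6.022e23 mol⁻¹ = 4.6507e+13 J/mol

4.65e+13 J/mol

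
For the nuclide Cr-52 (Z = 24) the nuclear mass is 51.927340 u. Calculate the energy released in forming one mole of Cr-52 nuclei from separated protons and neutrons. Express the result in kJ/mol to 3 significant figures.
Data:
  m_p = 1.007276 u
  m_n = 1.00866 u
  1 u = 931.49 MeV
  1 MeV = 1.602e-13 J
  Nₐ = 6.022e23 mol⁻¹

With 24 protons and 28 neutrons (A = 52):
Total constituent mass: 24 × 1.007276 + 28 × 1.00866 = 52.417104 u
Δm = 52.417104 − 51.927340 = 0.489764 u
E_B = 0.489764 × 931.49 = 456.210 MeV
Per nucleus in joules: 456.210 MeV × 1.602e-13 J/MeV = 7.3085e-11 J
Per mole: 7.3085e-11 J × 6.022e23 mol⁻¹ = 4.4012e+13 J/mol

4.40e+10 kJ/mol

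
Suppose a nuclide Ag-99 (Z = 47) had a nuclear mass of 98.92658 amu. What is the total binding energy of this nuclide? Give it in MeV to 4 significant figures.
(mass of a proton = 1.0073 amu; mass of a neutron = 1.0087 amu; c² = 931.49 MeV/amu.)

The nucleus contains 47 protons and 99 − 47 = 52 neutrons.
Mass of separated nucleons = 47(1.0073) + 52(1.0087) = 47.3431 + 52.4524 = 99.7955 amu
Δm = 99.7955 − 98.92658 = 0.86892 amu
E_B = 0.86892 × 931.49 = 809.390 MeV

809.4 MeV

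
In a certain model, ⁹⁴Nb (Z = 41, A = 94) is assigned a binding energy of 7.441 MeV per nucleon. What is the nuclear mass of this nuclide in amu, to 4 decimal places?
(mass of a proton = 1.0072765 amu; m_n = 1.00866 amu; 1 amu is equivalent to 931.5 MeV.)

Total binding energy = 94 × 7.441 = 699.454 MeV
Mass defect = 699.454 MeV / (931.5 MeV/amu) = 0.750890 amu
Constituent mass = 41(1.0072765) + 53(1.00866) = 94.7573165 amu
Nuclear mass = 94.7573165 − 0.750890 = 94.0064265 amu ≈ 94.0064 amu (to 4 decimal places)

94.0064 amu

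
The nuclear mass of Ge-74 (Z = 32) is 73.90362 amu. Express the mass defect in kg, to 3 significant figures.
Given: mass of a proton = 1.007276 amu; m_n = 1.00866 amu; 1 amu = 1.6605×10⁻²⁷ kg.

1.15e-27 kg

Mass of separated nucleons = 32(1.007276) + 42(1.00866) = 32.232832 + 42.36372 = 74.596552 amu
The mass defect is 74.596552 − 73.90362 = 0.692932 amu.
In SI units: 0.692932 amu × 1.6605×10⁻²⁷ kg/amu = 1.1506e-27 kg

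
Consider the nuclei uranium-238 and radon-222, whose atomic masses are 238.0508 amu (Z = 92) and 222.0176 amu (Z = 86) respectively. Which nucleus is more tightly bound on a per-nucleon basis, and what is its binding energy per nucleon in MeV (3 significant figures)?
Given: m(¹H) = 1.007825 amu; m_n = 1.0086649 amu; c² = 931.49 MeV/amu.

radon-222; 7.69 MeV/nucleon

uranium-238: Σm = 92(1.007825) + 146(1.0086649) = 239.9849754 amu; Δm = 1.9341754 amu; E_B = 1801.7 MeV; E_B/A = 7.570 MeV
radon-222: Σm = 86(1.007825) + 136(1.0086649) = 223.8513764 amu; Δm = 1.8337764 amu; E_B = 1708.1 MeV; E_B/A = 7.694 MeV
radon-222 has the higher binding energy per nucleon, so it is the more tightly bound nucleus.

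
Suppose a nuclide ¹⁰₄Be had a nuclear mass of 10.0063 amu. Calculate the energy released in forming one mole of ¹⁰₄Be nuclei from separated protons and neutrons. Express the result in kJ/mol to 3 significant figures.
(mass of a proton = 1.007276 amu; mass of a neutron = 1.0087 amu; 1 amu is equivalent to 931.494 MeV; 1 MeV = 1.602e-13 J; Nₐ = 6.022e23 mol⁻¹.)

Mass of separated nucleons = 4(1.007276) + 6(1.0087) = 4.029104 + 6.0522 = 10.081304 amu
The mass defect is 10.081304 − 10.0063 = 0.075004 amu.
Converting to energy: 0.075004 amu × 931.494 MeV/amu = 69.8658 MeV
Per nucleus in joules: 69.8658 MeV × 1.602e-13 J/MeV = 1.1193e-11 J
Per mole: 1.1193e-11 J × 6.022e23 mol⁻¹ = 6.7404e+12 J/mol

6.74e+09 kJ/mol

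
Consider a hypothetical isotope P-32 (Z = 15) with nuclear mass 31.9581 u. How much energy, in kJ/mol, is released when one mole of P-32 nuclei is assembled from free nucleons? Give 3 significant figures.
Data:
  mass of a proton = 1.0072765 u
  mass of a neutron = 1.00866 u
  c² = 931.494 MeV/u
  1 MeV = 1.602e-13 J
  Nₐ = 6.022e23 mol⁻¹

2.68e+10 kJ/mol

With 15 protons and 17 neutrons (A = 32):
Σm = 15·m_p + 17·m_n = 15.1091475 + 17.14722 = 32.2563675 u
Mass defect Δm = 32.2563675 − 31.9581 = 0.2982675 u
Binding energy = Δm·c² = 0.2982675 × 931.494 MeV/u = 277.834 MeV
Per nucleus in joules: 277.834 MeV × 1.602e-13 J/MeV = 4.4509e-11 J
Per mole: 4.4509e-11 J × 6.022e23 mol⁻¹ = 2.6803e+13 J/mol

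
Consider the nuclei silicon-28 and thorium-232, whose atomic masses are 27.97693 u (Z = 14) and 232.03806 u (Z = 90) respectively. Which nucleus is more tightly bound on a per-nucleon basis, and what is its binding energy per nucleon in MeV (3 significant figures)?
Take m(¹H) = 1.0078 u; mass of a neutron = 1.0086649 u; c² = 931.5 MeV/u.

silicon-28: Σm = 14(1.0078) + 14(1.0086649) = 28.2305086 u; Δm = 0.2535786 u; E_B = 236.21 MeV; E_B/A = 8.436 MeV
thorium-232: Σm = 90(1.0078) + 142(1.0086649) = 233.9324158 u; Δm = 1.8943558 u; E_B = 1764.6 MeV; E_B/A = 7.606 MeV
silicon-28 has the higher binding energy per nucleon, so it is the more tightly bound nucleus.

silicon-28; 8.44 MeV/nucleon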